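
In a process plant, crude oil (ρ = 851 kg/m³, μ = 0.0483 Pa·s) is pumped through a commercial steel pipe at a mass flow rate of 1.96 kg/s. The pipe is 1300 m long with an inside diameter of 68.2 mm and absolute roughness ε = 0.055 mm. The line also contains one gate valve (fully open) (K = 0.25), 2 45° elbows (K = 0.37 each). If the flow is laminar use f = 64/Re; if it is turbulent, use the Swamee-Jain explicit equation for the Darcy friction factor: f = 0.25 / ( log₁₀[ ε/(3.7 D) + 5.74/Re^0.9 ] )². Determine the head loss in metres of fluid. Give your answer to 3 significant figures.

A = πD²/4 = π(0.0682)²/4 = 0.003653 m²; mean velocity V = ṁ/(ρA) = 1.96/(851 · 0.003653) = 0.6305 m/s.
Reynolds number Re = ρVD/μ = 851 · 0.6305 · 0.0682 / 0.0483 = 757.6.
Re < 2300 → laminar flow, so f = 64/Re = 64/757.6 = 0.08448 (the turbulent correlation is not needed).
Total minor-loss coefficient ΣK = 1·0.25 + 2·0.37 = 0.99.
ΔP = [f·L/D + ΣK]·(ρV²/2) = [0.08448·1300/0.0682 + 0.99]·(851·0.6305²/2) = [1610 + 0.99]·169.1 = 2.725e+05 Pa.
Head loss h_f = ΔP/(ρg) = 2.725e+05/(851·9.81) = 32.6 m.

h_f ≈ 32.6 m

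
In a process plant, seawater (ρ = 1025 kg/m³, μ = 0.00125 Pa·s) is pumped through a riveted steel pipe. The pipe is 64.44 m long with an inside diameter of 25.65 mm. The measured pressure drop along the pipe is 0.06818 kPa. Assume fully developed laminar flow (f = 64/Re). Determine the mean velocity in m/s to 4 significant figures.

For laminar flow, f = 64/Re with Re = ρVD/μ, so Darcy-Weisbach reduces to ΔP = 32μLV/D². Solving for V: V = ΔP·D²/(32μL) = 68.18·(0.02565)²/(32·0.00125·64.44) = 0.0174 m/s.
Check: Re = ρVD/μ = 1025·0.0174·0.02565/0.00125 = 366 < 2300, so the laminar assumption holds.

V ≈ 0.01740 m/s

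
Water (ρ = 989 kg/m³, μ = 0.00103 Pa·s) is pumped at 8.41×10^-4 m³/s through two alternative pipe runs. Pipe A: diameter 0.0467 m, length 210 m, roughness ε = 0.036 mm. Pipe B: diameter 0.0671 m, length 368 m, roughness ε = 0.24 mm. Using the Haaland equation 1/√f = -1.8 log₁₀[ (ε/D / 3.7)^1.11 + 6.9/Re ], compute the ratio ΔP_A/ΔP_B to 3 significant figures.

ΔP_A/ΔP_B ≈ 2.80

Pipe A: V = Q/A = 0.000841/0.001713 = 0.491 m/s; Re = 2.202e+04; ε/D = 0.000771; Haaland → f = 0.02665; ΔP_A = f(L/D)(ρV²/2) = 1.429e+04 Pa.
Pipe B: V = Q/A = 0.000841/0.003536 = 0.2378 m/s; Re = 1.532e+04; ε/D = 0.00358; Haaland → f = 0.03328; ΔP_B = f(L/D)(ρV²/2) = 5105 Pa.
ΔP_A/ΔP_B = 1.429e+04/5105 = 2.80.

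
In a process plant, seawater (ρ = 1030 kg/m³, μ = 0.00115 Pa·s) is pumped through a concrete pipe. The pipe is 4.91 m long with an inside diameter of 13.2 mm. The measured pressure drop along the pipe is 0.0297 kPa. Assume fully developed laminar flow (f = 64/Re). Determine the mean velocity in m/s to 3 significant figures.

V ≈ 0.0286 m/s

For laminar flow, f = 64/Re with Re = ρVD/μ, so Darcy-Weisbach reduces to ΔP = 32μLV/D². Solving for V: V = ΔP·D²/(32μL) = 29.7·(0.0132)²/(32·0.00115·4.91) = 0.02864 m/s.
Check: Re = ρVD/μ = 1030·0.02864·0.0132/0.00115 = 338.6 < 2300, so the laminar assumption holds.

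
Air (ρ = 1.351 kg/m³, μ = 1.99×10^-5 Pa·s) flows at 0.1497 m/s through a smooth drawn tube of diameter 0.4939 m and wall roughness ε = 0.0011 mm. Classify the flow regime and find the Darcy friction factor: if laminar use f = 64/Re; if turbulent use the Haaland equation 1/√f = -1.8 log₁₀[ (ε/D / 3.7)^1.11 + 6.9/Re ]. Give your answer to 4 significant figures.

Re = ρVD/μ = 1.351·0.1497·0.4939/1.99e-05 = 5020.
Re > 4000 → turbulent. ε/D = 1.1e-06/0.4939 = 2.23e-06; Haaland: 1/√f = -1.8 log₁₀[1.25e-07 + 0.00137] = 5.151, so f = 0.03769.

f ≈ 0.03769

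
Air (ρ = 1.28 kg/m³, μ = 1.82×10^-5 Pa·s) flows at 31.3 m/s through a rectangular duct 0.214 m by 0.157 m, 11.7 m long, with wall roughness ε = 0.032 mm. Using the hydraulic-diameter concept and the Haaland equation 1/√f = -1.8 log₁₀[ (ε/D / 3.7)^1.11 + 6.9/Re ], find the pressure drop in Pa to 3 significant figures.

Hydraulic diameter D_h = 4A/P = 4·(0.214·0.157)/(2·(0.214+0.157)) = 0.1344/0.742 = 0.1811 m.
Re = ρVD_h/μ = 1.28·31.3·0.1811/1.82e-05 = 3.987e+05.
ε/D_h = 3.2e-05/0.1811 = 0.000177; Haaland gives 1/√f = -1.8 log₁₀[1.6e-05+1.73e-05] = 8.06, so f = 0.01539.
ΔP = f(L/D_h)(ρV²/2) = 0.01539·11.7/0.1811·627 = 623.5 Pa.

ΔP ≈ 623 Pa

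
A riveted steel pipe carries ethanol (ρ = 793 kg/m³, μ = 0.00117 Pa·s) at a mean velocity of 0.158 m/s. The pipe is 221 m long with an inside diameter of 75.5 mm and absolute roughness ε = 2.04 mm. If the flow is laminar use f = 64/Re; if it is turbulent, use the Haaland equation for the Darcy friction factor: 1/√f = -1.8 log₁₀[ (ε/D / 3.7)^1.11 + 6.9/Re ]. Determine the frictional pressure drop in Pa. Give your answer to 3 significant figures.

ΔP ≈ 1700 Pa

Reynolds number Re = ρVD/μ = 793 · 0.158 · 0.0755 / 0.00117 = 8085.
Re > 4000 → turbulent. Relative roughness ε/D = 0.00204/0.0755 = 0.027. Haaland: 1/√f = -1.8 log₁₀[(0.027/3.7)^1.11 + 6.9/8085] = -1.8 log₁₀[0.00425 + 0.000853] = 4.126, so f = 0.05875.
Darcy-Weisbach: ΔP = f(L/D)(ρV²/2) = 0.05875·(221/0.0755)·(793·0.158²/2) = 0.05875·2927·9.898 = 1702 Pa.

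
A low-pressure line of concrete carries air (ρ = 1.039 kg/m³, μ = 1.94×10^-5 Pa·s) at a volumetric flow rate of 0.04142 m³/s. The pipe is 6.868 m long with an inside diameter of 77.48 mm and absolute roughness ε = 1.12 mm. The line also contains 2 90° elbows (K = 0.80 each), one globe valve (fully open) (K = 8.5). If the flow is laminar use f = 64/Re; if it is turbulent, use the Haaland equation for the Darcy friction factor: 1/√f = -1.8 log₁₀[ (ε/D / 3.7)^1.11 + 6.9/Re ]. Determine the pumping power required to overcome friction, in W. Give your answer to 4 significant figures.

P ≈ 23.31 W

Cross-sectional area A = πD²/4 = π(0.07748)²/4 = 0.004715 m²; mean velocity V = Q/A = 0.04142/0.004715 = 8.785 m/s.
Reynolds number Re = ρVD/μ = 1.039 · 8.785 · 0.07748 / 1.94e-05 = 3.645e+04.
Re > 4000 → turbulent. Relative roughness ε/D = 0.00112/0.07748 = 0.0145. Haaland: 1/√f = -1.8 log₁₀[(0.0145/3.7)^1.11 + 6.9/3.645e+04] = -1.8 log₁₀[0.00212 + 0.000189] = 4.745, so f = 0.04442.
Total minor-loss coefficient ΣK = 2·0.8 + 1·8.5 = 10.1.
ΔP = [f·L/D + ΣK]·(ρV²/2) = [0.04442·6.868/0.07748 + 10.1]·(1.039·8.785²/2) = [3.937 + 10.1]·40.09 = 562.8 Pa.
Pumping power P = QΔP = 0.04142·562.8 = 23.311 W = 23.31 W.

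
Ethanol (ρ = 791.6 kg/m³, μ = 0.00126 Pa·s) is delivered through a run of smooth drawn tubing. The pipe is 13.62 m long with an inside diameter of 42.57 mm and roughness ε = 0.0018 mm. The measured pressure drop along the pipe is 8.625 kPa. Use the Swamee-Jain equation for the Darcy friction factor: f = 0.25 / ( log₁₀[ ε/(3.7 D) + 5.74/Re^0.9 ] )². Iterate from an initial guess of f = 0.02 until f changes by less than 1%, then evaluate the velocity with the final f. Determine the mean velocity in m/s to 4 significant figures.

Rearranging Darcy-Weisbach: V = √(2·ΔP·D/(f·L·ρ)). With ε/D = 1.8e-06/0.04257 = 4.23e-05, iterate starting from f = 0.02:
  f = 0.02 → V = √(2·8625·0.04257/(0.02·13.62·791.6)) = 1.845 m/s; Re = ρVD/μ = 4.935e+04; f → 0.02099
  f = 0.02099 → V = 1.801 m/s; Re = 4.817e+04; f → 0.02111
Converged (Δf/f < 1%). With the final f = 0.02111: V = √(2·8625·0.04257/(0.02111·13.62·791.6)) = 1.796 m/s.

V ≈ 1.796 m/s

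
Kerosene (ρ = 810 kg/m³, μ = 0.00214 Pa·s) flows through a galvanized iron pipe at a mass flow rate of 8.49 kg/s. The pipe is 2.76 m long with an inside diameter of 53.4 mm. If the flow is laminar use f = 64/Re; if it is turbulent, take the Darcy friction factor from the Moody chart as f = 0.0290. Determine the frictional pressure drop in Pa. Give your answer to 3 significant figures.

ΔP ≈ 13300 Pa

A = πD²/4 = π(0.0534)²/4 = 0.00224 m²; mean velocity V = ṁ/(ρA) = 8.49/(810 · 0.00224) = 4.68 m/s.
Reynolds number Re = ρVD/μ = 810 · 4.68 · 0.0534 / 0.00214 = 9.459e+04.
Re > 4000 → turbulent; use the Moody-chart value f = 0.0290.
Darcy-Weisbach: ΔP = f(L/D)(ρV²/2) = 0.029·(2.76/0.0534)·(810·4.68²/2) = 0.029·51.69·8871 = 1.33e+04 Pa.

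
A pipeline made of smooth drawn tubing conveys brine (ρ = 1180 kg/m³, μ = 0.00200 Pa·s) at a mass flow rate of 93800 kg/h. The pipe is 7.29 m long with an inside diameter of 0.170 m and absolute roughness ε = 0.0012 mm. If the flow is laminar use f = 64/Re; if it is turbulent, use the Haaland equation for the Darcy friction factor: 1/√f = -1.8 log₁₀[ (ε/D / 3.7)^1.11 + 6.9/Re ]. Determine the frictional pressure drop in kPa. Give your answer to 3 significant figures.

ΔP ≈ 0.430 kPa

ṁ = 93800 kg/h = 93800/3600 = 26.06 kg/s.
A = πD²/4 = π(0.17)²/4 = 0.0227 m²; mean velocity V = ṁ/(ρA) = 26.06/(1180 · 0.0227) = 0.9728 m/s.
Reynolds number Re = ρVD/μ = 1180 · 0.9728 · 0.17 / 0.002 = 9.757e+04.
Re > 4000 → turbulent. Relative roughness ε/D = 1.2e-06/0.17 = 7.06e-06. Haaland: 1/√f = -1.8 log₁₀[(7.06e-06/3.7)^1.11 + 6.9/9.757e+04] = -1.8 log₁₀[4.48e-07 + 7.07e-05] = 7.466, so f = 0.01794.
Darcy-Weisbach: ΔP = f(L/D)(ρV²/2) = 0.01794·(7.29/0.17)·(1180·0.9728²/2) = 0.01794·42.88·558.4 = 429.6 Pa.
ΔP = 429.6 Pa = 0.430 kPa.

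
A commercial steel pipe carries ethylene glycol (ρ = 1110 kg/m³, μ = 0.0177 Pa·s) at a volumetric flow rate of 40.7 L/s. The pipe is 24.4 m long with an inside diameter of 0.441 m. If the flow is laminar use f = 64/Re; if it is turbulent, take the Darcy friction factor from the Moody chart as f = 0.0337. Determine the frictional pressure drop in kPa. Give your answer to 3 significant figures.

Q = 40.7 L/s = 40.7/1000 = 0.0407 m³/s.
Cross-sectional area A = πD²/4 = π(0.441)²/4 = 0.1527 m²; mean velocity V = Q/A = 0.0407/0.1527 = 0.2665 m/s.
Reynolds number Re = ρVD/μ = 1110 · 0.2665 · 0.441 / 0.0177 = 7369.
Re > 4000 → turbulent; use the Moody-chart value f = 0.0337.
Darcy-Weisbach: ΔP = f(L/D)(ρV²/2) = 0.0337·(24.4/0.441)·(1110·0.2665²/2) = 0.0337·55.33·39.4 = 73.47 Pa.
ΔP = 73.47 Pa = 0.0735 kPa.

ΔP ≈ 0.0735 kPa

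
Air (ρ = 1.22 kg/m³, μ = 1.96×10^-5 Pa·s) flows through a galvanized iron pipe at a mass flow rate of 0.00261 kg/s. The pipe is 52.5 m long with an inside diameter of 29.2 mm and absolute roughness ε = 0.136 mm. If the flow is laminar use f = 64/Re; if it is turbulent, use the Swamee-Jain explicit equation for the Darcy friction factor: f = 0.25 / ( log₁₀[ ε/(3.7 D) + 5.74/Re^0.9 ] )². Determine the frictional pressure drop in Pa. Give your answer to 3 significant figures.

ΔP ≈ 469 Pa

A = πD²/4 = π(0.0292)²/4 = 0.0006697 m²; mean velocity V = ṁ/(ρA) = 0.00261/(1.22 · 0.0006697) = 3.195 m/s.
Reynolds number Re = ρVD/μ = 1.22 · 3.195 · 0.0292 / 1.96e-05 = 5806.
Re > 4000 → turbulent. Relative roughness ε/D = 0.000136/0.0292 = 0.00466. Swamee-Jain: f = 0.25/(log₁₀[0.00466/3.7 + 5.74/5806^0.9])² = 0.25/(log₁₀[0.00126 + 0.00235])² = 0.25/(-2.442)² = 0.04191.
Darcy-Weisbach: ΔP = f(L/D)(ρV²/2) = 0.04191·(52.5/0.0292)·(1.22·3.195²/2) = 0.04191·1798·6.226 = 469.1 Pa.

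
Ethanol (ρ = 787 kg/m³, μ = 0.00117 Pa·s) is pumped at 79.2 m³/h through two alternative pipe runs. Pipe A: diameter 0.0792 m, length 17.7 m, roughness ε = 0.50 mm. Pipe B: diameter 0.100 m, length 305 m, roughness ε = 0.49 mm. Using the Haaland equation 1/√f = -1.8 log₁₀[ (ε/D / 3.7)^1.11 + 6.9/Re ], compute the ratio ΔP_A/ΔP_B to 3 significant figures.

Pipe A: V = Q/A = 0.022/0.004927 = 4.466 m/s; Re = 2.379e+05; ε/D = 0.00631; Haaland → f = 0.03301; ΔP_A = f(L/D)(ρV²/2) = 5.789e+04 Pa.
Pipe B: V = Q/A = 0.022/0.007854 = 2.801 m/s; Re = 1.884e+05; ε/D = 0.0049; Haaland → f = 0.03071; ΔP_B = f(L/D)(ρV²/2) = 2.892e+05 Pa.
ΔP_A/ΔP_B = 5.789e+04/2.892e+05 = 0.200.

ΔP_A/ΔP_B ≈ 0.200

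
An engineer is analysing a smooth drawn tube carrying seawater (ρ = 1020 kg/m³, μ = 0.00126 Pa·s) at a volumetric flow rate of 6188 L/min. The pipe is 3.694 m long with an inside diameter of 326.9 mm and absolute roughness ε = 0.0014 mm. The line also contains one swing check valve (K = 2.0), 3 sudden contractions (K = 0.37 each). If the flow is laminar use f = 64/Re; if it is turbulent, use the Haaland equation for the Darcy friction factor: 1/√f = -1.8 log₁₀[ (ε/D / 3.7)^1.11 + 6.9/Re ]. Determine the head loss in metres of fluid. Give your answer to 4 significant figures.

h_f ≈ 0.2517 m

Q = 6188 L/min = 6188/60000 = 0.1031 m³/s.
Cross-sectional area A = πD²/4 = π(0.3269)²/4 = 0.08393 m²; mean velocity V = Q/A = 0.1031/0.08393 = 1.229 m/s.
Reynolds number Re = ρVD/μ = 1020 · 1.229 · 0.3269 / 0.00126 = 3.252e+05.
Re > 4000 → turbulent. Relative roughness ε/D = 1.4e-06/0.3269 = 4.28e-06. Haaland: 1/√f = -1.8 log₁₀[(4.28e-06/3.7)^1.11 + 6.9/3.252e+05] = -1.8 log₁₀[2.57e-07 + 2.12e-05] = 8.402, so f = 0.01416.
Total minor-loss coefficient ΣK = 1·2 + 3·0.37 = 3.11.
ΔP = [f·L/D + ΣK]·(ρV²/2) = [0.01416·3.694/0.3269 + 3.11]·(1020·1.229²/2) = [0.1601 + 3.11]·770.1 = 2518 Pa.
Head loss h_f = ΔP/(ρg) = 2518/(1020·9.81) = 0.2517 m.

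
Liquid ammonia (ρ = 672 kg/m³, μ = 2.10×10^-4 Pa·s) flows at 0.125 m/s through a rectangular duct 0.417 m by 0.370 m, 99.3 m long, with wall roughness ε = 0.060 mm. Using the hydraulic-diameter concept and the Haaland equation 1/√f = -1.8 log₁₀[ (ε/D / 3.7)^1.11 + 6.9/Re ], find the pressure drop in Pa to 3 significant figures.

ΔP ≈ 22.8 Pa

Hydraulic diameter D_h = 4A/P = 4·(0.417·0.37)/(2·(0.417+0.37)) = 0.6172/1.574 = 0.3921 m.
Re = ρVD_h/μ = 672·0.125·0.3921/0.00021 = 1.568e+05.
ε/D_h = 6e-05/0.3921 = 0.000153; Haaland gives 1/√f = -1.8 log₁₀[1.36e-05+4.4e-05] = 7.631, so f = 0.01717.
ΔP = f(L/D_h)(ρV²/2) = 0.01717·99.3/0.3921·5.25 = 22.83 Pa.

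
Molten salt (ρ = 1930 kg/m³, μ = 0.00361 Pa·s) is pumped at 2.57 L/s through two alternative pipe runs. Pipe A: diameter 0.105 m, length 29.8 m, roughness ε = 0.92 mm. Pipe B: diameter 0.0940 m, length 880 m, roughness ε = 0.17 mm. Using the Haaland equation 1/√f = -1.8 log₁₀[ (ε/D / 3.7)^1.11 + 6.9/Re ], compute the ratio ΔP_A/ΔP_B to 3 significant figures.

Pipe A: V = Q/A = 0.00257/0.008659 = 0.2968 m/s; Re = 1.666e+04; ε/D = 0.00876; Haaland → f = 0.03973; ΔP_A = f(L/D)(ρV²/2) = 958.5 Pa.
Pipe B: V = Q/A = 0.00257/0.00694 = 0.3703 m/s; Re = 1.861e+04; ε/D = 0.00181; Haaland → f = 0.02949; ΔP_B = f(L/D)(ρV²/2) = 3.654e+04 Pa.
ΔP_A/ΔP_B = 958.5/3.654e+04 = 0.0262.

ΔP_A/ΔP_B ≈ 0.0262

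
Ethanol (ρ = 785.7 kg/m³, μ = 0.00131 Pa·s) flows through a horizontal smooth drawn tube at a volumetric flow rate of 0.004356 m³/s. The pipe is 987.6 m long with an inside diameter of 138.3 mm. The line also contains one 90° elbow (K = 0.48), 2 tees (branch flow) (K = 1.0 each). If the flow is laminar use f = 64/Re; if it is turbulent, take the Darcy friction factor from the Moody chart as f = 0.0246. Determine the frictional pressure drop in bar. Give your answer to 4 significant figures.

ΔP ≈ 0.05885 bar

Cross-sectional area A = πD²/4 = π(0.1383)²/4 = 0.01502 m²; mean velocity V = Q/A = 0.004356/0.01502 = 0.29 m/s.
Reynolds number Re = ρVD/μ = 785.7 · 0.29 · 0.1383 / 0.00131 = 2.405e+04.
Re > 4000 → turbulent; use the Moody-chart value f = 0.0246.
Total minor-loss coefficient ΣK = 1·0.48 + 2·1 = 2.48.
ΔP = [f·L/D + ΣK]·(ρV²/2) = [0.0246·987.6/0.1383 + 2.48]·(785.7·0.29²/2) = [175.7 + 2.48]·33.03 = 5885 Pa.
ΔP = 5885 Pa = 0.05885 bar.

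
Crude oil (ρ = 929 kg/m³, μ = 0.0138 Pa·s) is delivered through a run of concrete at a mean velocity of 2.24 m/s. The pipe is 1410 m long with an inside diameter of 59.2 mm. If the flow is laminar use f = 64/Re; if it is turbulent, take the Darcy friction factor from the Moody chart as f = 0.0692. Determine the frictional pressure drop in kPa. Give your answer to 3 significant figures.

Reynolds number Re = ρVD/μ = 929 · 2.24 · 0.0592 / 0.0138 = 8927.
Re > 4000 → turbulent; use the Moody-chart value f = 0.0692.
Darcy-Weisbach: ΔP = f(L/D)(ρV²/2) = 0.0692·(1410/0.0592)·(929·2.24²/2) = 0.0692·2.382e+04·2331 = 3.841e+06 Pa.
ΔP = 3.841e+06 Pa = 3840 kPa.

ΔP ≈ 3840 kPa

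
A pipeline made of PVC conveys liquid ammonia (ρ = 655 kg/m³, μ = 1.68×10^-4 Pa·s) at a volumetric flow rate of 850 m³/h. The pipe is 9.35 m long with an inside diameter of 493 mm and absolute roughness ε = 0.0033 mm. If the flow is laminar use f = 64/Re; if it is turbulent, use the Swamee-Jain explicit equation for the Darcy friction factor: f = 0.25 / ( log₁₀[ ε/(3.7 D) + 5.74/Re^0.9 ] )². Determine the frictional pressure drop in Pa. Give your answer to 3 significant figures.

Q = 850 m³/h = 850/3600 = 0.2361 m³/s.
Cross-sectional area A = πD²/4 = π(0.493)²/4 = 0.1909 m²; mean velocity V = Q/A = 0.2361/0.1909 = 1.237 m/s.
Reynolds number Re = ρVD/μ = 655 · 1.237 · 0.493 / 0.000168 = 2.377e+06.
Re > 4000 → turbulent. Relative roughness ε/D = 3.3e-06/0.493 = 6.69e-06. Swamee-Jain: f = 0.25/(log₁₀[6.69e-06/3.7 + 5.74/2.377e+06^0.9])² = 0.25/(log₁₀[1.81e-06 + 1.05e-05])² = 0.25/(-4.91)² = 0.01037.
Darcy-Weisbach: ΔP = f(L/D)(ρV²/2) = 0.01037·(9.35/0.493)·(655·1.237²/2) = 0.01037·18.97·501 = 98.52 Pa.

ΔP ≈ 98.5 Pa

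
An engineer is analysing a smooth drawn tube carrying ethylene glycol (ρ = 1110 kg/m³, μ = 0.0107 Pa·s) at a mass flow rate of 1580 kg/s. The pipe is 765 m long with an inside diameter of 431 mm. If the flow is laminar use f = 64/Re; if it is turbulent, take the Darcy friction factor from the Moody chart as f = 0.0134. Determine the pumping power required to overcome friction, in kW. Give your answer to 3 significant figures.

A = πD²/4 = π(0.431)²/4 = 0.1459 m²; mean velocity V = ṁ/(ρA) = 1580/(1110 · 0.1459) = 9.756 m/s.
Reynolds number Re = ρVD/μ = 1110 · 9.756 · 0.431 / 0.0107 = 4.362e+05.
Re > 4000 → turbulent; use the Moody-chart value f = 0.0134.
Darcy-Weisbach: ΔP = f(L/D)(ρV²/2) = 0.0134·(765/0.431)·(1110·9.756²/2) = 0.0134·1775·5.283e+04 = 1.256e+06 Pa.
Q = ṁ/ρ = 1580/1110 = 1.423 m³/s.
Pumping power P = QΔP = 1.423·1.256e+06 = 1789000 W = 1790 kW.

P ≈ 1790 kW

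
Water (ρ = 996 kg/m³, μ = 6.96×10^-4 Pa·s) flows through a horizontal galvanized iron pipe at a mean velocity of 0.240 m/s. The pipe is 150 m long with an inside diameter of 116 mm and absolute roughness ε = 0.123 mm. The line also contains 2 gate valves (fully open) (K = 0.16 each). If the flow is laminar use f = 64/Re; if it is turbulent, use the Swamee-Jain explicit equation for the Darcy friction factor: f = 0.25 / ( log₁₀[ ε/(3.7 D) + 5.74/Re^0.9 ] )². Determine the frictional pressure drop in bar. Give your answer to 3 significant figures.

Reynolds number Re = ρVD/μ = 996 · 0.24 · 0.116 / 0.000696 = 3.984e+04.
Re > 4000 → turbulent. Relative roughness ε/D = 0.000123/0.116 = 0.00106. Swamee-Jain: f = 0.25/(log₁₀[0.00106/3.7 + 5.74/3.984e+04^0.9])² = 0.25/(log₁₀[0.000287 + 0.000416])² = 0.25/(-3.154)² = 0.02514.
Total minor-loss coefficient ΣK = 2·0.16 = 0.32.
ΔP = [f·L/D + ΣK]·(ρV²/2) = [0.02514·150/0.116 + 0.32]·(996·0.24²/2) = [32.51 + 0.32]·28.68 = 941.6 Pa.
ΔP = 941.6 Pa = 0.00942 bar.

ΔP ≈ 0.00942 bar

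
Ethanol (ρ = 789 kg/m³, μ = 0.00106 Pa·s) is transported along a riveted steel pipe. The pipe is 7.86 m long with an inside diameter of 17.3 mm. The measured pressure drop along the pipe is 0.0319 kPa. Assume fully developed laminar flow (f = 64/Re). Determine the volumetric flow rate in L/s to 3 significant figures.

Q ≈ 0.00842 L/s

For laminar flow, f = 64/Re with Re = ρVD/μ, so Darcy-Weisbach reduces to ΔP = 32μLV/D². Solving for V: V = ΔP·D²/(32μL) = 31.9·(0.0173)²/(32·0.00106·7.86) = 0.03581 m/s.
Check: Re = ρVD/μ = 789·0.03581·0.0173/0.00106 = 461.1 < 2300, so the laminar assumption holds.
Q = V·A = 0.03581·(π/4·0.0173²) = 8.418e-06 m³/s = 0.00842 L/s.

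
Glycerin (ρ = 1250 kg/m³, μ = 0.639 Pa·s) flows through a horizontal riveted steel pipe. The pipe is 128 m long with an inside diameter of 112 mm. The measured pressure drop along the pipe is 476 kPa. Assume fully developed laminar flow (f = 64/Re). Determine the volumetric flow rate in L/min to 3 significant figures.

Q ≈ 1350 L/min

For laminar flow, f = 64/Re with Re = ρVD/μ, so Darcy-Weisbach reduces to ΔP = 32μLV/D². Solving for V: V = ΔP·D²/(32μL) = 4.76e+05·(0.112)²/(32·0.639·128) = 2.281 m/s.
Check: Re = ρVD/μ = 1250·2.281·0.112/0.639 = 499.8 < 2300, so the laminar assumption holds.
Q = V·A = 2.281·(π/4·0.112²) = 0.02248 m³/s = 1350 L/min.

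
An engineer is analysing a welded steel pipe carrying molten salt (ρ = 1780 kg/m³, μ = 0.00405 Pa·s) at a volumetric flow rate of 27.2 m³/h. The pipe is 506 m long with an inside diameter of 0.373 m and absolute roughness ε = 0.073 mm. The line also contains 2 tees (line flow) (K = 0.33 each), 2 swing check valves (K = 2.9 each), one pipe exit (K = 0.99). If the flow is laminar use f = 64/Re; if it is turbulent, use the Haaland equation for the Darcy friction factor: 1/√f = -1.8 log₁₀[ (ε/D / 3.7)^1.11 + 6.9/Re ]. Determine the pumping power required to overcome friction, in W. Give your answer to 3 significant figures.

Q = 27.2 m³/h = 27.2/3600 = 0.007556 m³/s.
Cross-sectional area A = πD²/4 = π(0.373)²/4 = 0.1093 m²; mean velocity V = Q/A = 0.007556/0.1093 = 0.06914 m/s.
Reynolds number Re = ρVD/μ = 1780 · 0.06914 · 0.373 / 0.00405 = 1.134e+04.
Re > 4000 → turbulent. Relative roughness ε/D = 7.3e-05/0.373 = 0.000196. Haaland: 1/√f = -1.8 log₁₀[(0.000196/3.7)^1.11 + 6.9/1.134e+04] = -1.8 log₁₀[1.79e-05 + 0.000609] = 5.765, so f = 0.03008.
Total minor-loss coefficient ΣK = 2·0.33 + 2·2.9 + 1·0.99 = 7.45.
ΔP = [f·L/D + ΣK]·(ρV²/2) = [0.03008·506/0.373 + 7.45]·(1780·0.06914²/2) = [40.81 + 7.45]·4.255 = 205.4 Pa.
Pumping power P = QΔP = 0.007556·205.4 = 1.552 W = 1.55 W.

P ≈ 1.55 W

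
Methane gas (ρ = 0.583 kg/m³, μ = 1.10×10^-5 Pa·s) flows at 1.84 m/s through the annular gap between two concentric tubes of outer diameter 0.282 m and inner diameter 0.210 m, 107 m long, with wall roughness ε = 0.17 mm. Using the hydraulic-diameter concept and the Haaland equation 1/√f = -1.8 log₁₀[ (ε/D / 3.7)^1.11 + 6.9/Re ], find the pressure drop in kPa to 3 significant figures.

Hydraulic diameter D_h = 4A/P = D_o - D_i = 0.282 - 0.21 = 0.072 m.
Re = ρVD_h/μ = 0.583·1.84·0.072/1.1e-05 = 7021.
ε/D_h = 0.00017/0.072 = 0.00236; Haaland gives 1/√f = -1.8 log₁₀[0.000284+0.000983] = 5.215, so f = 0.03677.
ΔP = f(L/D_h)(ρV²/2) = 0.03677·107/0.072·0.9869 = 53.93 Pa.
ΔP = 0.0539 kPa.

ΔP ≈ 0.0539 kPa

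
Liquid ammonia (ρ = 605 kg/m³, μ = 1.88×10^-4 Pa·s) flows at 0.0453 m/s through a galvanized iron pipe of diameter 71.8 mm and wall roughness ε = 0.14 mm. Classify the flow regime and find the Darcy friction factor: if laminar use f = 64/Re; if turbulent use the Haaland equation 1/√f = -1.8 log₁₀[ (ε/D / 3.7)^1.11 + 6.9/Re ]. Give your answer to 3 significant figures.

f ≈ 0.0332

Re = ρVD/μ = 605·0.0453·0.0718/0.000188 = 1.047e+04.
Re > 4000 → turbulent. ε/D = 0.00014/0.0718 = 0.00195; Haaland: 1/√f = -1.8 log₁₀[0.00023 + 0.000659] = 5.492, so f = 0.03315.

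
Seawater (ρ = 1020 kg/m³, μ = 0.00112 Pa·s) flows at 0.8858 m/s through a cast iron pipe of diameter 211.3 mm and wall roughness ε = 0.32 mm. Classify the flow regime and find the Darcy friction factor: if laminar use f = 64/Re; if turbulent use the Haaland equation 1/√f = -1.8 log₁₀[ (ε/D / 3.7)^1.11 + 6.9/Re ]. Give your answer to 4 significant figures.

f ≈ 0.02292

Re = ρVD/μ = 1020·0.8858·0.2113/0.00112 = 1.705e+05.
Re > 4000 → turbulent. ε/D = 0.00032/0.2113 = 0.00151; Haaland: 1/√f = -1.8 log₁₀[0.000174 + 4.05e-05] = 6.605, so f = 0.02292.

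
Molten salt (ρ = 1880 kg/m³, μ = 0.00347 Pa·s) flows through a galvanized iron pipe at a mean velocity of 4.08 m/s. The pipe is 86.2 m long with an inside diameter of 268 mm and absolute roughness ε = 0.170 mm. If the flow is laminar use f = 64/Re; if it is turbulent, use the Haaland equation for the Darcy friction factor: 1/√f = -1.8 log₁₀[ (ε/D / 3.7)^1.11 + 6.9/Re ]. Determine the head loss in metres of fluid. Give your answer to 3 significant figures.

Reynolds number Re = ρVD/μ = 1880 · 4.08 · 0.268 / 0.00347 = 5.924e+05.
Re > 4000 → turbulent. Relative roughness ε/D = 0.00017/0.268 = 0.000634. Haaland: 1/√f = -1.8 log₁₀[(0.000634/3.7)^1.11 + 6.9/5.924e+05] = -1.8 log₁₀[6.6e-05 + 1.16e-05] = 7.397, so f = 0.01827.
Darcy-Weisbach: ΔP = f(L/D)(ρV²/2) = 0.01827·(86.2/0.268)·(1880·4.08²/2) = 0.01827·321.6·1.565e+04 = 9.198e+04 Pa.
Head loss h_f = ΔP/(ρg) = 9.198e+04/(1880·9.81) = 4.99 m.

h_f ≈ 4.99 m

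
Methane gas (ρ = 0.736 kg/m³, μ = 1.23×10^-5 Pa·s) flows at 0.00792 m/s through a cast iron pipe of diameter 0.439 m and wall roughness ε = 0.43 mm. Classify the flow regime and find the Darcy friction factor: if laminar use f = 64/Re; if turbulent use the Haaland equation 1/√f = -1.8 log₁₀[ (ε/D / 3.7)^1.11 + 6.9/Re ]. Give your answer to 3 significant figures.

f ≈ 0.308

Re = ρVD/μ = 0.736·0.00792·0.439/1.23e-05 = 208.
Re < 2300 → laminar, so f = 64/Re = 0.3076 (roughness is irrelevant in laminar flow).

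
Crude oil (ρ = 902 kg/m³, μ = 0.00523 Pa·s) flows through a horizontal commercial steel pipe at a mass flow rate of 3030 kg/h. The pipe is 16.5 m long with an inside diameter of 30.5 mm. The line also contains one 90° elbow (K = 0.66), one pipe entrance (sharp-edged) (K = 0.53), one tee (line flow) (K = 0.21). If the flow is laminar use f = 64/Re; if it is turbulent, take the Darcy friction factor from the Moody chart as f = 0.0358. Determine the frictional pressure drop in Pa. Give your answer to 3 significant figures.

ṁ = 3030 kg/h = 3030/3600 = 0.8417 kg/s.
A = πD²/4 = π(0.0305)²/4 = 0.0007306 m²; mean velocity V = ṁ/(ρA) = 0.8417/(902 · 0.0007306) = 1.277 m/s.
Reynolds number Re = ρVD/μ = 902 · 1.277 · 0.0305 / 0.00523 = 6718.
Re > 4000 → turbulent; use the Moody-chart value f = 0.0358.
Total minor-loss coefficient ΣK = 1·0.66 + 1·0.53 + 1·0.21 = 1.4.
ΔP = [f·L/D + ΣK]·(ρV²/2) = [0.0358·16.5/0.0305 + 1.4]·(902·1.277²/2) = [19.37 + 1.4]·735.6 = 1.528e+04 Pa.

ΔP ≈ 15300 Pa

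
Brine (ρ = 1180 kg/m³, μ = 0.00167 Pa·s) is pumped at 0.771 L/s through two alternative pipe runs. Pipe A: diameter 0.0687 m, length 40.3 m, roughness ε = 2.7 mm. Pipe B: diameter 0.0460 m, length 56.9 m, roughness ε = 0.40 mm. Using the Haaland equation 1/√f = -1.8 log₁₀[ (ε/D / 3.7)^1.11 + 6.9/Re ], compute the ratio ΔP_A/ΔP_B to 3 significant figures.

ΔP_A/ΔP_B ≈ 0.160

Pipe A: V = Q/A = 0.000771/0.003707 = 0.208 m/s; Re = 1.01e+04; ε/D = 0.0393; Haaland → f = 0.06695; ΔP_A = f(L/D)(ρV²/2) = 1002 Pa.
Pipe B: V = Q/A = 0.000771/0.001662 = 0.4639 m/s; Re = 1.508e+04; ε/D = 0.0087; Haaland → f = 0.03998; ΔP_B = f(L/D)(ρV²/2) = 6280 Pa.
ΔP_A/ΔP_B = 1002/6280 = 0.160.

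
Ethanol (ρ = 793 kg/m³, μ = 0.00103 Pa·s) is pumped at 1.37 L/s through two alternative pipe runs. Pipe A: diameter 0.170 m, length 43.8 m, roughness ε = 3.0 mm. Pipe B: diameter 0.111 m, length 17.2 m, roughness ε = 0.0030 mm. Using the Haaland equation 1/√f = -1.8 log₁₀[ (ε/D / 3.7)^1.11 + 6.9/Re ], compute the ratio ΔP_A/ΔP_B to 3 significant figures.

Pipe A: V = Q/A = 0.00137/0.0227 = 0.06036 m/s; Re = 7900; ε/D = 0.0176; Haaland → f = 0.05129; ΔP_A = f(L/D)(ρV²/2) = 19.09 Pa.
Pipe B: V = Q/A = 0.00137/0.009677 = 0.1416 m/s; Re = 1.21e+04; ε/D = 2.7e-05; Haaland → f = 0.02936; ΔP_B = f(L/D)(ρV²/2) = 36.15 Pa.
ΔP_A/ΔP_B = 19.09/36.15 = 0.528.

ΔP_A/ΔP_B ≈ 0.528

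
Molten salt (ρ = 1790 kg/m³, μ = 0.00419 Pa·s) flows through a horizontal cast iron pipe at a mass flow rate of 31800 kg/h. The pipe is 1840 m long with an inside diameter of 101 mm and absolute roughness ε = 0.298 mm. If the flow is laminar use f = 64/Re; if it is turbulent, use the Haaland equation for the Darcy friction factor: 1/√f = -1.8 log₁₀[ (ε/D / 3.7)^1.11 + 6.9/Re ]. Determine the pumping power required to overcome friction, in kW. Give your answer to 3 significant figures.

ṁ = 31800 kg/h = 31800/3600 = 8.833 kg/s.
A = πD²/4 = π(0.101)²/4 = 0.008012 m²; mean velocity V = ṁ/(ρA) = 8.833/(1790 · 0.008012) = 0.6159 m/s.
Reynolds number Re = ρVD/μ = 1790 · 0.6159 · 0.101 / 0.00419 = 2.658e+04.
Re > 4000 → turbulent. Relative roughness ε/D = 0.000298/0.101 = 0.00295. Haaland: 1/√f = -1.8 log₁₀[(0.00295/3.7)^1.11 + 6.9/2.658e+04] = -1.8 log₁₀[0.000364 + 0.00026] = 5.769, so f = 0.03004.
Darcy-Weisbach: ΔP = f(L/D)(ρV²/2) = 0.03004·(1840/0.101)·(1790·0.6159²/2) = 0.03004·1.822e+04·339.5 = 1.858e+05 Pa.
Q = ṁ/ρ = 8.833/1790 = 0.004935 m³/s.
Pumping power P = QΔP = 0.004935·1.858e+05 = 917.1 W = 0.917 kW.

P ≈ 0.917 kW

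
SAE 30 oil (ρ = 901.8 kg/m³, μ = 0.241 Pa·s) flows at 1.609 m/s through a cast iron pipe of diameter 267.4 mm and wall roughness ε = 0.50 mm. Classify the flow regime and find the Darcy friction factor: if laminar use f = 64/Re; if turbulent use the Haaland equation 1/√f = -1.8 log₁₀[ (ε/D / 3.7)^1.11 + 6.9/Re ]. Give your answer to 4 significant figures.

f ≈ 0.03975

Re = ρVD/μ = 901.8·1.609·0.2674/0.241 = 1610.
Re < 2300 → laminar, so f = 64/Re = 0.03975 (roughness is irrelevant in laminar flow).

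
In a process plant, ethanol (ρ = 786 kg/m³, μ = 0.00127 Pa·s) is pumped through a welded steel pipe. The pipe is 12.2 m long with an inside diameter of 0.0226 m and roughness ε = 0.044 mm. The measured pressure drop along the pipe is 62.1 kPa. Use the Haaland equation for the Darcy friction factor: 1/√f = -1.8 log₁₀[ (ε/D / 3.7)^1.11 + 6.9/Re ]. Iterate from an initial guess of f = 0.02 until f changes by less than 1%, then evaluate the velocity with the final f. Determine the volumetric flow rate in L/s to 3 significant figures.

Rearranging Darcy-Weisbach: V = √(2·ΔP·D/(f·L·ρ)). With ε/D = 4.4e-05/0.0226 = 0.00195, iterate starting from f = 0.02:
  f = 0.02 → V = √(2·6.21e+04·0.0226/(0.02·12.2·786)) = 3.826 m/s; Re = ρVD/μ = 5.351e+04; f → 0.02599
  f = 0.02599 → V = 3.356 m/s; Re = 4.694e+04; f → 0.02632
  f = 0.02632 → V = 3.335 m/s; Re = 4.665e+04; f → 0.02634
Converged (Δf/f < 1%). With the final f = 0.02634: V = √(2·6.21e+04·0.0226/(0.02634·12.2·786)) = 3.334 m/s.
Q = V·A = 3.334·(π/4·0.0226²) = 0.001337 m³/s = 1.34 L/s.

Q ≈ 1.34 L/s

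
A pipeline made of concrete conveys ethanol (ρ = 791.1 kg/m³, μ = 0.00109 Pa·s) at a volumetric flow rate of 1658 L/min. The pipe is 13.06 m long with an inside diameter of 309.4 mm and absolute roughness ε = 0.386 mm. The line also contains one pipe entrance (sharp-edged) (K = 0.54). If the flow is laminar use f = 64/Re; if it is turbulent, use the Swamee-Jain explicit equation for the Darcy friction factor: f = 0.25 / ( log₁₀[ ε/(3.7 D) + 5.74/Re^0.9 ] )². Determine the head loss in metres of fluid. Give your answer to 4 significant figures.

h_f ≈ 0.01057 m

Q = 1658 L/min = 1658/60000 = 0.02763 m³/s.
Cross-sectional area A = πD²/4 = π(0.3094)²/4 = 0.07518 m²; mean velocity V = Q/A = 0.02763/0.07518 = 0.3675 m/s.
Reynolds number Re = ρVD/μ = 791.1 · 0.3675 · 0.3094 / 0.00109 = 8.253e+04.
Re > 4000 → turbulent. Relative roughness ε/D = 0.000386/0.3094 = 0.00125. Swamee-Jain: f = 0.25/(log₁₀[0.00125/3.7 + 5.74/8.253e+04^0.9])² = 0.25/(log₁₀[0.000337 + 0.000216])² = 0.25/(-3.257)² = 0.02356.
Total minor-loss coefficient ΣK = 1·0.54 = 0.54.
ΔP = [f·L/D + ΣK]·(ρV²/2) = [0.02356·13.06/0.3094 + 0.54]·(791.1·0.3675²/2) = [0.9946 + 0.54]·53.43 = 82 Pa.
Head loss h_f = ΔP/(ρg) = 82/(791.1·9.81) = 0.01057 m.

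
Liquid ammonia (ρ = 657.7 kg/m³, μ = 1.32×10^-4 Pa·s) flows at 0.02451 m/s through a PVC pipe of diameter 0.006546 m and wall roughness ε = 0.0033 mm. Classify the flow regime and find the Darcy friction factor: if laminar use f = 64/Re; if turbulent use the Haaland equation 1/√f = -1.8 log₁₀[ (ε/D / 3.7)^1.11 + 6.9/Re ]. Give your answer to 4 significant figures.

f ≈ 0.08006

Re = ρVD/μ = 657.7·0.02451·0.006546/0.000132 = 799.4.
Re < 2300 → laminar, so f = 64/Re = 0.08006 (roughness is irrelevant in laminar flow).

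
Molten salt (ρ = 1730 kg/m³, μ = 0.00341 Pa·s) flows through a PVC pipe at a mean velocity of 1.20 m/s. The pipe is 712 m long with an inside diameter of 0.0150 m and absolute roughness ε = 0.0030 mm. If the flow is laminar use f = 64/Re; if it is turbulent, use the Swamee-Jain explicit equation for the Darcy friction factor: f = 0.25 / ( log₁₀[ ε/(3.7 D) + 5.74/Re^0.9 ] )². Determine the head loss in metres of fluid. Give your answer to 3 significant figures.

h_f ≈ 112 m

Reynolds number Re = ρVD/μ = 1730 · 1.2 · 0.015 / 0.00341 = 9132.
Re > 4000 → turbulent. Relative roughness ε/D = 3e-06/0.015 = 0.0002. Swamee-Jain: f = 0.25/(log₁₀[0.0002/3.7 + 5.74/9132^0.9])² = 0.25/(log₁₀[5.41e-05 + 0.00156])² = 0.25/(-2.791)² = 0.0321.
Darcy-Weisbach: ΔP = f(L/D)(ρV²/2) = 0.0321·(712/0.015)·(1730·1.2²/2) = 0.0321·4.747e+04·1246 = 1.898e+06 Pa.
Head loss h_f = ΔP/(ρg) = 1.898e+06/(1730·9.81) = 112 m.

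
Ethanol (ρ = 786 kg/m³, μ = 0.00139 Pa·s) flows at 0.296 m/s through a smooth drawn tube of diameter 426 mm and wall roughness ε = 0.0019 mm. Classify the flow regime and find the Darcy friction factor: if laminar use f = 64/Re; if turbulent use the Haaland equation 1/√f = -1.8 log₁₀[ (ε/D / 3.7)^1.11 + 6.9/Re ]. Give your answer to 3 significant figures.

Re = ρVD/μ = 786·0.296·0.426/0.00139 = 7.13e+04.
Re > 4000 → turbulent. ε/D = 1.9e-06/0.426 = 4.46e-06; Haaland: 1/√f = -1.8 log₁₀[2.69e-07 + 9.68e-05] = 7.223, so f = 0.01916.

f ≈ 0.0192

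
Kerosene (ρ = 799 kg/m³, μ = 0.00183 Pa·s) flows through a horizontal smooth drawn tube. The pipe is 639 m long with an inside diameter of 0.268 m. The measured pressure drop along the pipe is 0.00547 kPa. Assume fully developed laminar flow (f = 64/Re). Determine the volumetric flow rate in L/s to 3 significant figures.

For laminar flow, f = 64/Re with Re = ρVD/μ, so Darcy-Weisbach reduces to ΔP = 32μLV/D². Solving for V: V = ΔP·D²/(32μL) = 5.47·(0.268)²/(32·0.00183·639) = 0.0105 m/s.
Check: Re = ρVD/μ = 799·0.0105·0.268/0.00183 = 1229 < 2300, so the laminar assumption holds.
Q = V·A = 0.0105·(π/4·0.268²) = 0.0005923 m³/s = 0.592 L/s.

Q ≈ 0.592 L/s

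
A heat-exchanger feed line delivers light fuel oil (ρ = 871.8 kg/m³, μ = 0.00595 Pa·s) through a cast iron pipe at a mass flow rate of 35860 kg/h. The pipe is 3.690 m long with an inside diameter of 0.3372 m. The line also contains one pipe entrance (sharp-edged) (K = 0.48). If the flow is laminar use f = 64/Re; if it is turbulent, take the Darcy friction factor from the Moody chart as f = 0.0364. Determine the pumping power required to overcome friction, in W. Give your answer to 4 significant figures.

P ≈ 0.07161 W

ṁ = 35860 kg/h = 35860/3600 = 9.961 kg/s.
A = πD²/4 = π(0.3372)²/4 = 0.0893 m²; mean velocity V = ṁ/(ρA) = 9.961/(871.8 · 0.0893) = 0.1279 m/s.
Reynolds number Re = ρVD/μ = 871.8 · 0.1279 · 0.3372 / 0.00595 = 6321.
Re > 4000 → turbulent; use the Moody-chart value f = 0.0364.
Total minor-loss coefficient ΣK = 1·0.48 = 0.48.
ΔP = [f·L/D + ΣK]·(ρV²/2) = [0.0364·3.69/0.3372 + 0.48]·(871.8·0.1279²/2) = [0.3983 + 0.48]·7.136 = 6.268 Pa.
Q = ṁ/ρ = 9.961/871.8 = 0.01143 m³/s.
Pumping power P = QΔP = 0.01143·6.268 = 0.071612 W = 0.07161 W.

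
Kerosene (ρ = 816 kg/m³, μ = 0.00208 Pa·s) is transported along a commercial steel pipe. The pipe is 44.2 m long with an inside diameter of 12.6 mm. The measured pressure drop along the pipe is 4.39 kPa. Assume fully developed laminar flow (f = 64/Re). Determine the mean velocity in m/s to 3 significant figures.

For laminar flow, f = 64/Re with Re = ρVD/μ, so Darcy-Weisbach reduces to ΔP = 32μLV/D². Solving for V: V = ΔP·D²/(32μL) = 4390·(0.0126)²/(32·0.00208·44.2) = 0.2369 m/s.
Check: Re = ρVD/μ = 816·0.2369·0.0126/0.00208 = 1171 < 2300, so the laminar assumption holds.

V ≈ 0.237 m/s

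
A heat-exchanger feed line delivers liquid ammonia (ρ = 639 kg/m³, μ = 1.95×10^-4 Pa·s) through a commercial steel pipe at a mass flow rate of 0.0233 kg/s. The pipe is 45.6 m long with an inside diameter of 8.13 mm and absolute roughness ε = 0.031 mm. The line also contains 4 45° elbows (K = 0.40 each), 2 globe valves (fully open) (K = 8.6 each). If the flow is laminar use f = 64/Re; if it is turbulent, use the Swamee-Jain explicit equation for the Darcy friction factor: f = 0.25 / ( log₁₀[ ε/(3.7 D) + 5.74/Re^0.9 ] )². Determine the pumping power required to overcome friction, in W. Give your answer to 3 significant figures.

P ≈ 1.19 W

A = πD²/4 = π(0.00813)²/4 = 5.191e-05 m²; mean velocity V = ṁ/(ρA) = 0.0233/(639 · 5.191e-05) = 0.7024 m/s.
Reynolds number Re = ρVD/μ = 639 · 0.7024 · 0.00813 / 0.000195 = 1.871e+04.
Re > 4000 → turbulent. Relative roughness ε/D = 3.1e-05/0.00813 = 0.00381. Swamee-Jain: f = 0.25/(log₁₀[0.00381/3.7 + 5.74/1.871e+04^0.9])² = 0.25/(log₁₀[0.00103 + 0.00082])² = 0.25/(-2.733)² = 0.03348.
Total minor-loss coefficient ΣK = 4·0.4 + 2·8.6 = 18.8.
ΔP = [f·L/D + ΣK]·(ρV²/2) = [0.03348·45.6/0.00813 + 18.8]·(639·0.7024²/2) = [187.8 + 18.8]·157.6 = 3.256e+04 Pa.
Q = ṁ/ρ = 0.0233/639 = 3.646e-05 m³/s.
Pumping power P = QΔP = 3.646e-05·3.256e+04 = 1.187 W = 1.19 W.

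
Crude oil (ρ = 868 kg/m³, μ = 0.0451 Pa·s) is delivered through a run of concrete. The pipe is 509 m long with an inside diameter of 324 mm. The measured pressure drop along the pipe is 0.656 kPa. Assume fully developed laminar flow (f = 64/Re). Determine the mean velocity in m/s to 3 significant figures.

V ≈ 0.0937 m/s

For laminar flow, f = 64/Re with Re = ρVD/μ, so Darcy-Weisbach reduces to ΔP = 32μLV/D². Solving for V: V = ΔP·D²/(32μL) = 656·(0.324)²/(32·0.0451·509) = 0.09375 m/s.
Check: Re = ρVD/μ = 868·0.09375·0.324/0.0451 = 584.6 < 2300, so the laminar assumption holds.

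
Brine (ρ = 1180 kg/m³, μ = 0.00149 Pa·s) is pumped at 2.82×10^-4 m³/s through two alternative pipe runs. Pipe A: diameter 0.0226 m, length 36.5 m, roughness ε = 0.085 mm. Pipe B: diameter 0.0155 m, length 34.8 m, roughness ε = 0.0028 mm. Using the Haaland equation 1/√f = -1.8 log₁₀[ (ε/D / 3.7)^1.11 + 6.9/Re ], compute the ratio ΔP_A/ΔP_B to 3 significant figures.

Pipe A: V = Q/A = 0.000282/0.0004011 = 0.703 m/s; Re = 1.258e+04; ε/D = 0.00376; Haaland → f = 0.03454; ΔP_A = f(L/D)(ρV²/2) = 1.626e+04 Pa.
Pipe B: V = Q/A = 0.000282/0.0001887 = 1.494 m/s; Re = 1.835e+04; ε/D = 0.000181; Haaland → f = 0.0266; ΔP_B = f(L/D)(ρV²/2) = 7.871e+04 Pa.
ΔP_A/ΔP_B = 1.626e+04/7.871e+04 = 0.207.

ΔP_A/ΔP_B ≈ 0.207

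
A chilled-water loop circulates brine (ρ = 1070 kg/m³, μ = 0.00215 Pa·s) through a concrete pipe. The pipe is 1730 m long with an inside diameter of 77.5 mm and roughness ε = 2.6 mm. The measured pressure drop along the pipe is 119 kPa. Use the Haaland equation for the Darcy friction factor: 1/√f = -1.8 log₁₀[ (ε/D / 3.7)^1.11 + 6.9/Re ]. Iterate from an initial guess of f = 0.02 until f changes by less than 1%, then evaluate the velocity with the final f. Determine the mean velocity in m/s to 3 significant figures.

Rearranging Darcy-Weisbach: V = √(2·ΔP·D/(f·L·ρ)). With ε/D = 0.0026/0.0775 = 0.0335, iterate starting from f = 0.02:
  f = 0.02 → V = √(2·1.19e+05·0.0775/(0.02·1730·1070)) = 0.7058 m/s; Re = ρVD/μ = 2.722e+04; f → 0.06111
  f = 0.06111 → V = 0.4038 m/s; Re = 1.557e+04; f → 0.0619
  f = 0.0619 → V = 0.4012 m/s; Re = 1.548e+04; f → 0.06191
Converged (Δf/f < 1%). With the final f = 0.06191: V = √(2·1.19e+05·0.0775/(0.06191·1730·1070)) = 0.4012 m/s.

V ≈ 0.401 m/s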